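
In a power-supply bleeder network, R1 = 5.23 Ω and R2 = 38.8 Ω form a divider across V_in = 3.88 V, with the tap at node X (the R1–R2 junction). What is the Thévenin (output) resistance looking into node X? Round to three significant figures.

Zeroing V_in shorts the top of R1 to ground, so R_th = R1 ‖ R2 = 4.609 Ω.

R_th ≈ 4.61 Ω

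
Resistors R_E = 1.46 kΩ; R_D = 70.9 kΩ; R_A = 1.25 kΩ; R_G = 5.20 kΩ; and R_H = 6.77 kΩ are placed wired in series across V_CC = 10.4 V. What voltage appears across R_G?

ΣR = 1.46 + 70.9 + 1.25 + 5.20 + 6.77 = 85.58 kΩ.
By the voltage-divider rule, V = 10.4 × 5.200/85.58 = 0.6319 V.

V ≈ 0.632 V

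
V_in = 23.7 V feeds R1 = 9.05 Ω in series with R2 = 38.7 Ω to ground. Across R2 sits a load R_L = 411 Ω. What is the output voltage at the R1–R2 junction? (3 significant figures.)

V_out ≈ 18.9 V

First combine the lower leg with the load: R2 ‖ R_L = 35.37 Ω.
Voltage divider with the loaded lower leg: V_out = 23.7 × 35.37/(9.05 + 35.37) = 23.7 × 0.7963 = 18.87 V.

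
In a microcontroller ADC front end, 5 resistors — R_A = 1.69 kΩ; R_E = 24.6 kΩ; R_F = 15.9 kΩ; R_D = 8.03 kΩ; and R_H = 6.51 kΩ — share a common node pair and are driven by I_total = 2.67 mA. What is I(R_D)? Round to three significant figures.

I ≈ 0.342 mA

ΣG = 1/1.69 + 1/24.6 + 1/15.9 + 1/8.03 + 1/6.51 = 0.9734.
R_D takes the fraction G_k/ΣG = 0.1245/0.9734 = 0.1279, so I = 2.67 × 0.1279 = 0.3416 mA.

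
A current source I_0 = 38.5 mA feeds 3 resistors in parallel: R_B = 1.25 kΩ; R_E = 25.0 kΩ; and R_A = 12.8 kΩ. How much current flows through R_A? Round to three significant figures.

I ≈ 3.28 mA

ΣG = 1/1.25 + 1/25.0 + 1/12.8 = 0.9181.
Current divider: I(R_A) = I_0 · G_k/ΣG = 38.5 × (0.07812/0.9181) = 38.5 × 0.08509 = 3.276 mA.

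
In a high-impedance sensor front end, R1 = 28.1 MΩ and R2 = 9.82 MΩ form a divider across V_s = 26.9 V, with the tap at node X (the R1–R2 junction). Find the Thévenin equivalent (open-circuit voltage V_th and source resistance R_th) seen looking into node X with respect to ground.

V_th ≈ 6.97 V, R_th ≈ 7.28 MΩ

V_th is the unloaded tap voltage: V_s · R2/(R1+R2) = 26.9 × 0.2590 = 6.966 V.
Looking into X with the source shorted: R_th = R1·R2/(R1+R2) = 28.10 × 9.82/37.92 = 7.277 MΩ.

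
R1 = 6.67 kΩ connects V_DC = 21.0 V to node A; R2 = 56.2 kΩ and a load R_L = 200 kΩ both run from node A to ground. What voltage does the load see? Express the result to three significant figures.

V_out ≈ 18.2 V

The load sits in parallel with R2, giving an effective lower resistance R2' = R2·R_L/(R2+R_L) = 43.87 kΩ.
Voltage divider with the loaded lower leg: V_out = 21.0 × 43.87/(6.67 + 43.87) = 21.0 × 0.8680 = 18.23 V.
(Unloaded it would be 18.8 V; the load pulls it down.)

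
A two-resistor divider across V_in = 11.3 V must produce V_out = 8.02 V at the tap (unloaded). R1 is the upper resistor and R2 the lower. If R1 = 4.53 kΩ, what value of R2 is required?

R2 ≈ 11.1 kΩ

The divider ratio is R2/(R1+R2) = 8.02/11.3 = 0.7097.
Rearranging, R2 = R1·k/(1−k) = 4.53 × 2.445 = 11.08 kΩ.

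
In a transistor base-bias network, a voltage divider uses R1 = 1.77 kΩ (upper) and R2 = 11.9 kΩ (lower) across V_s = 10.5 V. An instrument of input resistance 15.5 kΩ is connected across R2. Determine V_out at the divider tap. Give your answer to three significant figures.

First combine the lower leg with the load: R2 ‖ R_L = 6.732 kΩ.
Now apply the divider: V_out = 10.5 × 0.7918 = 8.314 V.

V_out ≈ 8.31 V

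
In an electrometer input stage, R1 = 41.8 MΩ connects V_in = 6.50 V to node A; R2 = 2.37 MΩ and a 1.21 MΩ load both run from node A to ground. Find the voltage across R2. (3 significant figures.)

R2 ‖ R_L = (2.37 × 1.21)/(2.37 + 1.21) = 0.8010 MΩ.
Now apply the divider: V_out = 6.50 × 0.01880 = 0.1222 V.

V_out ≈ 0.122 V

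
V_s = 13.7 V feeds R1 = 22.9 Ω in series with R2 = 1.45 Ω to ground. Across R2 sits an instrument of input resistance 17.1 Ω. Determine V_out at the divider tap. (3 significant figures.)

First combine the lower leg with the load: R2 ‖ R_L = 1.337 Ω.
Then V_out = V_s · R2'/(R1 + R2') = 13.7 × 1.337/24.24 = 0.7556 V.

V_out ≈ 0.756 V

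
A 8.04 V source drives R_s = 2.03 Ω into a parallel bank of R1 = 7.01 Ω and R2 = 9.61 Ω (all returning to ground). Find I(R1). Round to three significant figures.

I ≈ 0.764 A

Equivalent of the parallel group: R_p = 4.053 Ω.
V_A by voltage divider: V_A = 8.04 × 4.053/(2.03 + 4.053) = 5.357 V.
Branch current I = V_A/R1 = 5.357/7.01 = 0.7642 A.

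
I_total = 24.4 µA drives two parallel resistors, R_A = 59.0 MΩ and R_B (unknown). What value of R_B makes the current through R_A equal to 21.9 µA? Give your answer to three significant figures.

The fraction through R_A equals R_B/(R_A+R_B).
With f = 0.8975, R_B = R_A · f/(1−f) = 59.0 × 8.760 = 516.8 MΩ.

R_B ≈ 517 MΩ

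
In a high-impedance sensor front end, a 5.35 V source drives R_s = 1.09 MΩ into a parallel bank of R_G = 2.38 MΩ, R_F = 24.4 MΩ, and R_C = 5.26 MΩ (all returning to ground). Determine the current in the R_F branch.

I ≈ 0.128 µA

Parallel bank: R_p = 1/(1/2.38 + 1/24.4 + 1/5.26) = 1.535 MΩ.
V_A = 5.35 × 1.535/2.625 = 3.129 V.
Branch current I = V_A/R_F = 3.129/24.4 = 0.1282 µA.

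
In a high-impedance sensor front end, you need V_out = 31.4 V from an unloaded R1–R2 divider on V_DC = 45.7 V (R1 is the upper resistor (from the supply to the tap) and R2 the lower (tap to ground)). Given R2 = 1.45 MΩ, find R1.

The divider ratio is R2/(R1+R2) = 31.4/45.7 = 0.6871.
R1 = R2·(1/k − 1) = 1.45 × 0.4554 = 0.6604 MΩ.

R1 ≈ 0.660 MΩ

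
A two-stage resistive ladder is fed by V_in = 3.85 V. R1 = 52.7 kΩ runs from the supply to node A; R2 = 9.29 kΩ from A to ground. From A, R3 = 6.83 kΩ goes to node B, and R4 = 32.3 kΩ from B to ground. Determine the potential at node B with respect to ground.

The second stage (R3 + R4 = 39.13 kΩ) loads node A in parallel with R2.
R2 ‖ (R3+R4) = 7.508 kΩ.
V_A = 3.85 × 7.508/(52.7 + 7.508) = 0.4801 V.
Then the unloaded second divider: V_B = V_A × R4/(R3+R4) = 0.4801 × 0.8255 = 0.3963 V.

V_B ≈ 0.396 V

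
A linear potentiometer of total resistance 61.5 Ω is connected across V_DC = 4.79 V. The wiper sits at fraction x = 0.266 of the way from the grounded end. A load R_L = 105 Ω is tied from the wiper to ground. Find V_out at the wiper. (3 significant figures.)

The pot divides into 45.14 Ω above the wiper and 16.36 Ω below.
Lower segment in parallel with the load: 16.36 ‖ 105 = 14.15 Ω.
Loaded-divider output: V_out = 4.79 × 0.2387 = 1.143 V.

V_out ≈ 1.14 V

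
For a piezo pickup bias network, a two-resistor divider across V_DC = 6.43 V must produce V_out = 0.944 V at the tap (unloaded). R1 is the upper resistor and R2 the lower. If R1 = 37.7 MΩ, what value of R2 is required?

V_out/V_DC = R2/(R1+R2) = 0.1468.
Rearranging, R2 = R1·k/(1−k) = 37.7 × 0.1721 = 6.487 MΩ.

R2 ≈ 6.49 MΩ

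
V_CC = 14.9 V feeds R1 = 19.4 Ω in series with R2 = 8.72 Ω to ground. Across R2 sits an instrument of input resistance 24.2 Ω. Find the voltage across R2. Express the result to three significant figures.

The load sits in parallel with R2, giving an effective lower resistance R2' = R2·R_L/(R2+R_L) = 6.410 Ω.
Voltage divider with the loaded lower leg: V_out = 14.9 × 6.410/(19.4 + 6.410) = 14.9 × 0.2484 = 3.701 V.

V_out ≈ 3.70 V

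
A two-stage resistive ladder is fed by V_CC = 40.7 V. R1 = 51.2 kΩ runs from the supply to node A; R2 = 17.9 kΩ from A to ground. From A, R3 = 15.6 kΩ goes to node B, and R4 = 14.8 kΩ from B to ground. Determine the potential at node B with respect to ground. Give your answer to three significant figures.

Node A sees R2 in parallel with the series input of stage 2, R3 + R4 = 30.40 kΩ.
R2 ‖ (R3+R4) = 11.27 kΩ.
V_A = 40.7 × 11.27/(51.2 + 11.27) = 7.341 V.
Stage 2 is unloaded, so V_B = V_A · R4/(R3+R4) = 7.341 × 14.8/30.40 = 3.574 V.

V_B ≈ 3.57 V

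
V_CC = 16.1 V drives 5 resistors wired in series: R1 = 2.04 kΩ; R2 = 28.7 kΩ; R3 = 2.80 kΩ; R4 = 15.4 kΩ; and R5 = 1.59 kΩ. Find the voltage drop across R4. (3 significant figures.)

Total series resistance ΣR = 2.04 + 28.7 + 2.80 + 15.4 + 1.59 = 50.53 kΩ.
V = V_CC · R/ΣR = 16.1 × 0.3048 = 4.907 V.

V ≈ 4.91 V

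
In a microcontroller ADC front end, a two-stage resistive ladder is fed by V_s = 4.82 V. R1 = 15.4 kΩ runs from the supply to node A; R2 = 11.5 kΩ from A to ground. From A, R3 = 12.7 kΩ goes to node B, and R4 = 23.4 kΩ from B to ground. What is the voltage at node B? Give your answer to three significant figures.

V_B ≈ 1.13 V

Looking into the second stage from A: R3 + R4 = 36.10 kΩ appears in parallel with R2.
Effective lower resistance at A: R2 ‖ 36.10 = 8.722 kΩ.
So V_A = 4.82 × 0.3616 = 1.743 V.
Stage 2 is unloaded, so V_B = V_A · R4/(R3+R4) = 1.743 × 23.4/36.10 = 1.130 V.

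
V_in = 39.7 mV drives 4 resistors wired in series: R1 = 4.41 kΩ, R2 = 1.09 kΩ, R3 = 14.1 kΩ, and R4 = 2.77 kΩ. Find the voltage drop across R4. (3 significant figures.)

V ≈ 4.92 mV

ΣR = 4.41 + 1.09 + 14.1 + 2.77 = 22.37 kΩ.
V = V_in · R/ΣR = 39.7 × 0.1238 = 4.916 mV.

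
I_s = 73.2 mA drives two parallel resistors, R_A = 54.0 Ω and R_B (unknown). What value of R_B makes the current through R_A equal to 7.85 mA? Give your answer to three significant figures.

R_B ≈ 6.49 Ω

Two-branch current divider: I_A = I_s · R_B/(R_A + R_B).
With f = 0.1072, R_B = R_A · f/(1−f) = 54.0 × 0.1201 = 6.487 Ω.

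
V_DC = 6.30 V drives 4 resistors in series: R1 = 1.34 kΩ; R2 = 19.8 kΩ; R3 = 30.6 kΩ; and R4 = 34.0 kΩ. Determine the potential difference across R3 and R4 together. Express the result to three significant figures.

V ≈ 4.75 V

ΣR = 1.34 + 19.8 + 30.6 + 34.0 = 85.74 kΩ.
R_{R3..R4} = 30.6 + 34.0 = 64.60 kΩ.
V = V_DC · R/ΣR = 6.30 × 0.7534 = 4.747 V.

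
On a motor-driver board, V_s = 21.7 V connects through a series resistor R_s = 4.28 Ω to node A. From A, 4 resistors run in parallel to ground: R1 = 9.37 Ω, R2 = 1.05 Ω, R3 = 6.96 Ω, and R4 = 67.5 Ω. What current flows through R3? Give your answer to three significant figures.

I ≈ 0.502 A

Combine the parallel branches: R_p = (1/9.37 + 1/1.05 + 1/6.96 + 1/67.5)⁻¹ = 0.8213 Ω.
V_A = 21.7 × 0.8213/5.101 = 3.494 V.
Branch current I = V_A/R3 = 3.494/6.96 = 0.5020 A.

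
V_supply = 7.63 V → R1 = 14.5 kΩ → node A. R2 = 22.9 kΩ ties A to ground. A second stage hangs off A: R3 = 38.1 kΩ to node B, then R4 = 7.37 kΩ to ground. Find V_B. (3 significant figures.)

The second stage (R3 + R4 = 45.47 kΩ) loads node A in parallel with R2.
R2 ‖ (R3+R4) = 15.23 kΩ.
First divider: V_A = V_supply · 15.23/(14.5 + 15.23) = 3.909 V.
Stage 2 is unloaded, so V_B = V_A · R4/(R3+R4) = 3.909 × 7.37/45.47 = 0.6335 V.

V_B ≈ 0.634 V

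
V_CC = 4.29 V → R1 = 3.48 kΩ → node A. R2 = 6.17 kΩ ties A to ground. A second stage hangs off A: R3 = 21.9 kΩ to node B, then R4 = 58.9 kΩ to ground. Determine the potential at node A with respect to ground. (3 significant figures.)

The second stage (R3 + R4 = 80.80 kΩ) loads node A in parallel with R2.
R2 ‖ (R3+R4) = 5.732 kΩ.
So V_A = 4.29 × 0.6222 = 2.669 V.

V_A ≈ 2.67 V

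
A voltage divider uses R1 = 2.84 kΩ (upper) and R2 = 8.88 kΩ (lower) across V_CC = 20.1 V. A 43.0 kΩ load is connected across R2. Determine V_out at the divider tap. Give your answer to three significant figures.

The load sits in parallel with R2, giving an effective lower resistance R2' = R2·R_L/(R2+R_L) = 7.360 kΩ.
Then V_out = V_CC · R2'/(R1 + R2') = 20.1 × 7.360/10.20 = 14.50 V.

V_out ≈ 14.5 V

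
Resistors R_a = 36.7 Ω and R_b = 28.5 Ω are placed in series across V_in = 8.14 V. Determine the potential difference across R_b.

Series total: ΣR = 36.7 + 28.5 = 65.20 Ω.
Voltage divider: V = V_in · (28.50 / 65.20) = 8.14 × 0.4371 = 3.558 V.

V ≈ 3.56 V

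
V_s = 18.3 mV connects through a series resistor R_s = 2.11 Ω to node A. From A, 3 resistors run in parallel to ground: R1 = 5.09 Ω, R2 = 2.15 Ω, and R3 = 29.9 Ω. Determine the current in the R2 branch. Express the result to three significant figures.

I ≈ 3.45 mA

Equivalent of the parallel group: R_p = 1.439 Ω.
V_A by voltage divider: V_A = 18.3 × 1.439/(2.11 + 1.439) = 7.419 mV.
I(R2) = V_A / R2 = 7.419/2.15 = 3.451 mA.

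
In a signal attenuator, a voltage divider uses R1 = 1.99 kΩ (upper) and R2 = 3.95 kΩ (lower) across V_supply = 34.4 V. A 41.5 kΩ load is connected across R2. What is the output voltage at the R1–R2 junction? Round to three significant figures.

V_out ≈ 22.2 V

R2 ‖ R_L = (3.95 × 41.5)/(3.95 + 41.5) = 3.607 kΩ.
Then V_out = V_supply · R2'/(R1 + R2') = 34.4 × 3.607/5.597 = 22.17 V.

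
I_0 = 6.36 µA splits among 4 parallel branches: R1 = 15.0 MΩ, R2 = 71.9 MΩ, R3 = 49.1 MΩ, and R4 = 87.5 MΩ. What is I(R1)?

Total conductance ΣG = 1/15.0 + 1/71.9 + 1/49.1 + 1/87.5 = 0.1124 (units of 1/MΩ).
By the current-divider rule, I = I_0 · G_k/ΣG = 6.36 × 0.5933 = 3.773 µA.

I ≈ 3.77 µA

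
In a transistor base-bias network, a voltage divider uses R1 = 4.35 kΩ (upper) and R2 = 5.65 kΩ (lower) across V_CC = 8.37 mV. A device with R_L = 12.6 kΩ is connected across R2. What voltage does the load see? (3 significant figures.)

V_out ≈ 3.96 mV

First combine the lower leg with the load: R2 ‖ R_L = 3.901 kΩ.
Voltage divider with the loaded lower leg: V_out = 8.37 × 3.901/(4.35 + 3.901) = 8.37 × 0.4728 = 3.957 mV.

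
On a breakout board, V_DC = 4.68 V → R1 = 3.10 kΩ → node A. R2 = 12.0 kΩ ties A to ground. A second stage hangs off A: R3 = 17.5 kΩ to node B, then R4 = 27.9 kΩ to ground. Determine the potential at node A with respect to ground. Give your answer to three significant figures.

V_A ≈ 3.53 V

Looking into the second stage from A: R3 + R4 = 45.40 kΩ appears in parallel with R2.
R2 ‖ (R3+R4) = 9.491 kΩ.
So V_A = 4.68 × 0.7538 = 3.528 V.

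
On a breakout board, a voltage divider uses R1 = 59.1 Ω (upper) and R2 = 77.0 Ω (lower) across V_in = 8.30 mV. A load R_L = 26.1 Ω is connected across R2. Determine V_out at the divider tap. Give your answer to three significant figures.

V_out ≈ 2.06 mV

R2 ‖ R_L = (77.0 × 26.1)/(77.0 + 26.1) = 19.49 Ω.
Voltage divider with the loaded lower leg: V_out = 8.30 × 19.49/(59.1 + 19.49) = 8.30 × 0.2480 = 2.059 mV.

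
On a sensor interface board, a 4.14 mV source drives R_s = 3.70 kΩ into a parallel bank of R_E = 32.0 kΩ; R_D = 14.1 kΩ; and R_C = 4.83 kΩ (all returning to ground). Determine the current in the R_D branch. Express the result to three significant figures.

Parallel bank: R_p = 1/(1/32.0 + 1/14.1 + 1/4.83) = 3.234 kΩ.
V_A by voltage divider: V_A = 4.14 × 3.234/(3.70 + 3.234) = 1.931 mV.
I(R_D) = V_A / R_D = 1.931/14.1 = 0.1369 µA.
(Equivalently: I_total = 0.5971 µA, then current-divider fraction G_k/ΣG = 0.2294.)

I ≈ 0.137 µA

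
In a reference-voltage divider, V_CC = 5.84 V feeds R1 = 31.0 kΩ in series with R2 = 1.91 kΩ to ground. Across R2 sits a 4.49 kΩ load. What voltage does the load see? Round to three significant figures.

V_out ≈ 0.242 V

The load sits in parallel with R2, giving an effective lower resistance R2' = R2·R_L/(R2+R_L) = 1.340 kΩ.
Then V_out = V_CC · R2'/(R1 + R2') = 5.84 × 1.340/32.34 = 0.2420 V.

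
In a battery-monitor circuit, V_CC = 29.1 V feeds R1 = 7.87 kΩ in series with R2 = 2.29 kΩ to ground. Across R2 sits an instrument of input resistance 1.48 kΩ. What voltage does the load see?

R2 ‖ R_L = (2.29 × 1.48)/(2.29 + 1.48) = 0.8990 kΩ.
Now apply the divider: V_out = 29.1 × 0.1025 = 2.983 V.

V_out ≈ 2.98 V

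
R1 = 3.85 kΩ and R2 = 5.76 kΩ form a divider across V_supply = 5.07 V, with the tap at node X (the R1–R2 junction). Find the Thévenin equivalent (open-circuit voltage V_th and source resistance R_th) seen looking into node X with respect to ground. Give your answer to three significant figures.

V_th ≈ 3.04 V, R_th ≈ 2.31 kΩ

With X open, the divider is unloaded: V_th = 5.07 × 5.76/9.610 = 3.039 V.
Looking into X with the source shorted: R_th = R1·R2/(R1+R2) = 3.850 × 5.76/9.610 = 2.308 kΩ.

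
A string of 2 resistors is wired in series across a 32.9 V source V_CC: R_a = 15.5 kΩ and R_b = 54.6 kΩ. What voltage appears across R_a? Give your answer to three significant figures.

V ≈ 7.27 V

ΣR = 15.5 + 54.6 = 70.10 kΩ.
Voltage divider: V = V_CC · (15.50 / 70.10) = 32.9 × 0.2211 = 7.275 V.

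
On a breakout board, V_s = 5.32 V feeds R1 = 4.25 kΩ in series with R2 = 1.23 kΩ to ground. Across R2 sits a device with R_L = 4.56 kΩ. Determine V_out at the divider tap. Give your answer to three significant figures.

V_out ≈ 0.988 V

First combine the lower leg with the load: R2 ‖ R_L = 0.9687 kΩ.
Voltage divider with the loaded lower leg: V_out = 5.32 × 0.9687/(4.25 + 0.9687) = 5.32 × 0.1856 = 0.9875 V.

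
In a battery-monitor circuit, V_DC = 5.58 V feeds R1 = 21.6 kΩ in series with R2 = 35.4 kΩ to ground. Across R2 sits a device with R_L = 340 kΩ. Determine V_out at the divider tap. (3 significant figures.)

V_out ≈ 3.33 V

R2 ‖ R_L = (35.4 × 340)/(35.4 + 340) = 32.06 kΩ.
Now apply the divider: V_out = 5.58 × 0.5975 = 3.334 V.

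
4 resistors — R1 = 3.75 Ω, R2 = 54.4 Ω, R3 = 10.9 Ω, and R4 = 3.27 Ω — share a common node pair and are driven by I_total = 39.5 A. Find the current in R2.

I ≈ 1.06 A

ΣG = 1/3.75 + 1/54.4 + 1/10.9 + 1/3.27 = 0.6826.
R2 takes the fraction G_k/ΣG = 0.01838/0.6826 = 0.02693, so I = 39.5 × 0.02693 = 1.064 A.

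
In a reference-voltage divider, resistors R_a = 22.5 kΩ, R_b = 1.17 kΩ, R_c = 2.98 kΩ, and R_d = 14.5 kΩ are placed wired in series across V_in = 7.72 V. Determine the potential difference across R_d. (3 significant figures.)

Total series resistance ΣR = 22.5 + 1.17 + 2.98 + 14.5 = 41.15 kΩ.
V = V_in · R/ΣR = 7.72 × 0.3524 = 2.720 V.

V ≈ 2.72 V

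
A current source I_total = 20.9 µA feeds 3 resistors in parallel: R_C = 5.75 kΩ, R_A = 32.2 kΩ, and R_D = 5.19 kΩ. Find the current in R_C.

Conductances: ΣG = 1/5.75 + 1/32.2 + 1/5.19 = 0.3976 (1/kΩ).
Current divider: I(R_C) = I_total · G_k/ΣG = 20.9 × (0.1739/0.3976) = 20.9 × 0.4374 = 9.141 µA.

I ≈ 9.14 µA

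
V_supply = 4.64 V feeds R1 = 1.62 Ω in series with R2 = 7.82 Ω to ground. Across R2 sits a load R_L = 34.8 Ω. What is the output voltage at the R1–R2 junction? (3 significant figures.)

The load sits in parallel with R2, giving an effective lower resistance R2' = R2·R_L/(R2+R_L) = 6.385 Ω.
Then V_out = V_supply · R2'/(R1 + R2') = 4.64 × 6.385/8.005 = 3.701 V.

V_out ≈ 3.70 V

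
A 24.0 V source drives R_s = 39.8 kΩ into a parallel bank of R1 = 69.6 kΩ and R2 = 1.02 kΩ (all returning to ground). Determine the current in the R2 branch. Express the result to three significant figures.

Equivalent of the parallel group: R_p = 1.005 kΩ.
V_A by voltage divider: V_A = 24.0 × 1.005/(39.8 + 1.005) = 0.5913 V.
I(R2) = V_A / R2 = 0.5913/1.02 = 0.5797 mA.

I ≈ 0.580 mA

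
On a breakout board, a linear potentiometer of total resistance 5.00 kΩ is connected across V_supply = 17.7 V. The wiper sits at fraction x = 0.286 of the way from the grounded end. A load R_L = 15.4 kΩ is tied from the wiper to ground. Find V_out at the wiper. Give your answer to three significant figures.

Split the track: R_lower = x·R_p = 1.430 kΩ, R_upper = (1−x)·R_p = 3.570 kΩ.
(x·R_p) ‖ R_L = 1.308 kΩ.
Loaded-divider output: V_out = 17.7 × 0.2682 = 4.747 V.

V_out ≈ 4.75 V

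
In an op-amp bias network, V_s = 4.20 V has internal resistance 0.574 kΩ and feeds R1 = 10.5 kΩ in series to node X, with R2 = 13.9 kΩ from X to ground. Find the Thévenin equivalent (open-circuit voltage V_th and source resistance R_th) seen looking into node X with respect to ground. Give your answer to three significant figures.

V_th ≈ 2.34 V, R_th ≈ 6.16 kΩ

R1' = 0.574 + 10.5 = 11.07 kΩ (source resistance + R1).
Open-circuit (no load on X): V_th = V_s · R2/(R1' + R2) = 4.20 × 13.9/(11.07 + 13.9) = 2.338 V.
With V_s suppressed (replaced by a short), R_th = R1' ‖ R2 = (11.07 × 13.9)/(11.07 + 13.9) = 6.164 kΩ.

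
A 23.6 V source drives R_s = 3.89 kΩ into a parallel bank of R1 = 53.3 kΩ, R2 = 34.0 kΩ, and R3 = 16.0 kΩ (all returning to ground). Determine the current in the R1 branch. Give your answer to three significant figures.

Combine the parallel branches: R_p = (1/53.3 + 1/34.0 + 1/16.0)⁻¹ = 9.036 kΩ.
V_A by voltage divider: V_A = 23.6 × 9.036/(3.89 + 9.036) = 16.50 V.
I(R1) = V_A / R1 = 16.50/53.3 = 0.3095 mA.
(Equivalently: I_total = 1.826 mA, then current-divider fraction G_k/ΣG = 0.1695.)

I ≈ 0.310 mA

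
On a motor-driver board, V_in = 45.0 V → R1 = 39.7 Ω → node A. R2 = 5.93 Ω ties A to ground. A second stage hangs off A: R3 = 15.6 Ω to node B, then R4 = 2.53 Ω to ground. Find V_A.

Looking into the second stage from A: R3 + R4 = 18.13 Ω appears in parallel with R2.
R2 ‖ (R3+R4) = 4.468 Ω.
V_A = 45.0 × 4.468/(39.7 + 4.468) = 4.553 V.

V_A ≈ 4.55 V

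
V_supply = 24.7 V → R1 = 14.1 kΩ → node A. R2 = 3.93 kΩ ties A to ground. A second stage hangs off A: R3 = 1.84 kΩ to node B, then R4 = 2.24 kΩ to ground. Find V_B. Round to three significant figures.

The second stage (R3 + R4 = 4.080 kΩ) loads node A in parallel with R2.
Effective lower resistance at A: R2 ‖ 4.080 = 2.002 kΩ.
First divider: V_A = V_supply · 2.002/(14.1 + 2.002) = 3.071 V.
Stage 2 is unloaded, so V_B = V_A · R4/(R3+R4) = 3.071 × 2.24/4.080 = 1.686 V.

V_B ≈ 1.69 V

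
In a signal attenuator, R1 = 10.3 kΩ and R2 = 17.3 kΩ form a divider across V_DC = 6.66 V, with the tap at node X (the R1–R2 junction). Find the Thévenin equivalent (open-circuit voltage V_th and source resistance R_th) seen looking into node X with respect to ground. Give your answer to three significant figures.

V_th ≈ 4.17 V, R_th ≈ 6.46 kΩ

Open-circuit (no load on X): V_th = V_DC · R2/(R1 + R2) = 6.66 × 17.3/(10.30 + 17.3) = 4.175 V.
With V_DC suppressed (replaced by a short), R_th = R1 ‖ R2 = (10.30 × 17.3)/(10.30 + 17.3) = 6.456 kΩ.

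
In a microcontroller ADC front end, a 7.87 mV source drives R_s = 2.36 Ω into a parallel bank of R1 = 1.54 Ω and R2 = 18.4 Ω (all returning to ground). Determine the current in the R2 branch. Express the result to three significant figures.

I ≈ 0.161 mA

Combine the parallel branches: R_p = (1/1.54 + 1/18.4)⁻¹ = 1.421 Ω.
V_A = 7.87 × 1.421/3.781 = 2.958 mV.
I(R2) = V_A / R2 = 2.958/18.4 = 0.1608 mA.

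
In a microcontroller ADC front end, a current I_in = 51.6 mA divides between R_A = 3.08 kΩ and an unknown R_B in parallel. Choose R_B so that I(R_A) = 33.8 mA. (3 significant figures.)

R_B ≈ 5.85 kΩ

Two-branch current divider: I_A = I_in · R_B/(R_A + R_B).
With f = 0.6550, R_B = R_A · f/(1−f) = 3.08 × 1.899 = 5.849 kΩ.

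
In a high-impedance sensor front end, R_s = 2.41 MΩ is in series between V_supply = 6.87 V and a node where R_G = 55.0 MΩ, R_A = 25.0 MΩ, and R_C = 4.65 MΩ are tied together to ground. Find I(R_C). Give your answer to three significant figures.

Equivalent of the parallel group: R_p = 3.660 MΩ.
Node voltage V_A = V_supply · R_p/(R_s + R_p) = 6.87 × 0.6030 = 4.142 V.
Branch current I = V_A/R_C = 4.142/4.65 = 0.8908 µA.

I ≈ 0.891 µA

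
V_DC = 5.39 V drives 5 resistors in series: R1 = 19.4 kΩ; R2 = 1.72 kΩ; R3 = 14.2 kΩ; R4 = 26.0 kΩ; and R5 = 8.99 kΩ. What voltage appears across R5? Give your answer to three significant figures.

ΣR = 19.4 + 1.72 + 14.2 + 26.0 + 8.99 = 70.31 kΩ.
V = V_DC · R/ΣR = 5.39 × 0.1279 = 0.6892 V.

V ≈ 0.689 V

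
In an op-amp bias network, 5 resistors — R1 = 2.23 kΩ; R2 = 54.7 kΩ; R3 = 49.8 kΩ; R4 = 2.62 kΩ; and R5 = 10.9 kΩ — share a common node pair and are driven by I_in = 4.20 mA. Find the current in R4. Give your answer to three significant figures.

I ≈ 1.67 mA

Total conductance ΣG = 1/2.23 + 1/54.7 + 1/49.8 + 1/2.62 + 1/10.9 = 0.9602 (units of 1/kΩ).
Current divider: I(R4) = I_in · G_k/ΣG = 4.20 × (0.3817/0.9602) = 4.20 × 0.3975 = 1.669 mA.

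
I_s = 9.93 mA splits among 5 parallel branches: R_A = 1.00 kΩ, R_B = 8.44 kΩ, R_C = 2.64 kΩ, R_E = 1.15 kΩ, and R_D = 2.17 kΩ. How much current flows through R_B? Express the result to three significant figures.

I ≈ 0.416 mA

Total conductance ΣG = 1/1.00 + 1/8.44 + 1/2.64 + 1/1.15 + 1/2.17 = 2.828 (units of 1/kΩ).
Current divider: I(R_B) = I_s · G_k/ΣG = 9.93 × (0.1185/2.828) = 9.93 × 0.04190 = 0.4161 mA.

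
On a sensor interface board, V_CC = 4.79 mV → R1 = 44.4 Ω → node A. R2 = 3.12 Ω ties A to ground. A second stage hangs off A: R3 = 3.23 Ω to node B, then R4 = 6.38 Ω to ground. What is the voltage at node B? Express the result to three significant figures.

V_B ≈ 0.160 mV

Looking into the second stage from A: R3 + R4 = 9.610 Ω appears in parallel with R2.
Effective lower resistance at A: R2 ‖ 9.610 = 2.355 Ω.
First divider: V_A = V_CC · 2.355/(44.4 + 2.355) = 0.2413 mV.
V_B = V_A × 0.6639 = 0.1602 mV.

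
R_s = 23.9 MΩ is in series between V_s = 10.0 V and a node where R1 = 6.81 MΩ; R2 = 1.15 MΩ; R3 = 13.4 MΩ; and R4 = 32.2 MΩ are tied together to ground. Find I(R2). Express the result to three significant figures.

I ≈ 0.313 µA

Equivalent of the parallel group: R_p = 0.8912 MΩ.
Node voltage V_A = V_s · R_p/(R_s + R_p) = 10.0 × 0.03595 = 0.3595 V.
I(R2) = V_A / R2 = 0.3595/1.15 = 0.3126 µA.
(Equivalently: I_total = 0.4034 µA, then current-divider fraction G_k/ΣG = 0.7750.)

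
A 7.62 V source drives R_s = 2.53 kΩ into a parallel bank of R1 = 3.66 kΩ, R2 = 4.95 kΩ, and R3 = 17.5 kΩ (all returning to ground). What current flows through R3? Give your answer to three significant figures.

I ≈ 0.186 mA

Parallel bank: R_p = 1/(1/3.66 + 1/4.95 + 1/17.5) = 1.878 kΩ.
V_A by voltage divider: V_A = 7.62 × 1.878/(2.53 + 1.878) = 3.247 V.
Branch current I = V_A/R3 = 3.247/17.5 = 0.1855 mA.
(Check via current divider: I_total = 1.729 mA; share G_k/ΣG = 0.1073 → same result.)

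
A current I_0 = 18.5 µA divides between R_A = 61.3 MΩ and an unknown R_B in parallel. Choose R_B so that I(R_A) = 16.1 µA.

R_B ≈ 411 MΩ

Two-branch current divider: I_A = I_0 · R_B/(R_A + R_B).
16.1/18.5 = R_B/(R_A + R_B) → R_B = R_A · (0.8703)/(1 − 0.8703) = 61.3 × 6.708 = 411.2 MΩ.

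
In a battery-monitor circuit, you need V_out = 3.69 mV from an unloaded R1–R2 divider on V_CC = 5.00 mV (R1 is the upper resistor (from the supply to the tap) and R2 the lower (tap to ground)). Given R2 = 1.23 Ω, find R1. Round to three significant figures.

R1 ≈ 0.437 Ω

V_out/V_CC = R2/(R1+R2) = 0.7380.
Rearranging, R1 = R2·(1−k)/k = 1.23 × 0.3550 = 0.4367 Ω.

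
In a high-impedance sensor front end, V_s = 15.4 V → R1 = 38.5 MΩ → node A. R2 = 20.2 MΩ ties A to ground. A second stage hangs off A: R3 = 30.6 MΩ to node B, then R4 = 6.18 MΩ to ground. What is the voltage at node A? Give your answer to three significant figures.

The second stage (R3 + R4 = 36.78 MΩ) loads node A in parallel with R2.
R2 ‖ (R3+R4) = 13.04 MΩ.
V_A = 15.4 × 13.04/(38.5 + 13.04) = 3.896 V.

V_A ≈ 3.90 V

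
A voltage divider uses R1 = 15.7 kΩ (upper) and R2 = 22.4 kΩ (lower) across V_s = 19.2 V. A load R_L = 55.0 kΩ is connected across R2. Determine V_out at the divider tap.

First combine the lower leg with the load: R2 ‖ R_L = 15.92 kΩ.
Then V_out = V_s · R2'/(R1 + R2') = 19.2 × 15.92/31.62 = 9.666 V.
(Unloaded it would be 11.3 V; the load pulls it down.)

V_out ≈ 9.67 V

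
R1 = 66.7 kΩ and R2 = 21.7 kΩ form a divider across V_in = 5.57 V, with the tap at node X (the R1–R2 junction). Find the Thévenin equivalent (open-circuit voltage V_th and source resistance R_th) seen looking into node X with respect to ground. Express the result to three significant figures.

With X open, the divider is unloaded: V_th = 5.57 × 21.7/88.40 = 1.367 V.
With V_in suppressed (replaced by a short), R_th = R1 ‖ R2 = (66.70 × 21.7)/(66.70 + 21.7) = 16.37 kΩ.

V_th ≈ 1.37 V, R_th ≈ 16.4 kΩ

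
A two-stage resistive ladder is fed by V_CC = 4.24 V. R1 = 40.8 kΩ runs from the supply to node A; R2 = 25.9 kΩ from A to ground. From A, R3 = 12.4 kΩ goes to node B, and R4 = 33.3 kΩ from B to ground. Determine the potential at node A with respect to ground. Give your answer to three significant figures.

V_A ≈ 1.22 V

The second stage (R3 + R4 = 45.70 kΩ) loads node A in parallel with R2.
R2 ‖ (R3+R4) = 16.53 kΩ.
So V_A = 4.24 × 0.2883 = 1.223 V.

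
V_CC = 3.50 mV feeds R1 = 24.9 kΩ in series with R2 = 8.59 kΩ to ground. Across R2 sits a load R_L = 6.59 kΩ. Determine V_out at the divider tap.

First combine the lower leg with the load: R2 ‖ R_L = 3.729 kΩ.
Now apply the divider: V_out = 3.50 × 0.1303 = 0.4559 mV.
(Unloaded it would be 0.898 mV; the load pulls it down.)

V_out ≈ 0.456 mV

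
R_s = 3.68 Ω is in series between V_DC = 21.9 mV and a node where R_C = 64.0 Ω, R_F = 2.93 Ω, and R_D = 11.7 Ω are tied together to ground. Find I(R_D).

Parallel bank: R_p = 1/(1/64.0 + 1/2.93 + 1/11.7) = 2.260 Ω.
Node voltage V_A = V_DC · R_p/(R_s + R_p) = 21.9 × 0.3805 = 8.333 mV.
Branch current I = V_A/R_D = 8.333/11.7 = 0.7123 mA.
(Equivalently: I_total = 3.687 mA, then current-divider fraction G_k/ΣG = 0.1932.)

I ≈ 0.712 mA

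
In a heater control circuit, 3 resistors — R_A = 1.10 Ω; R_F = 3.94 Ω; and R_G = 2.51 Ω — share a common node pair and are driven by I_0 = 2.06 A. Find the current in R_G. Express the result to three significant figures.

I ≈ 0.526 A

Total conductance ΣG = 1/1.10 + 1/3.94 + 1/2.51 = 1.561 (units of 1/Ω).
Current divider: I(R_G) = I_0 · G_k/ΣG = 2.06 × (0.3984/1.561) = 2.06 × 0.2552 = 0.5257 A.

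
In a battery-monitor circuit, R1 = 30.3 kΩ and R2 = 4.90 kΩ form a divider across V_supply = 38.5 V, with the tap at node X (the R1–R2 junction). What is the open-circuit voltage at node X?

With X open, the divider is unloaded: V_th = 38.5 × 4.90/35.20 = 5.359 V.

V_th ≈ 5.36 V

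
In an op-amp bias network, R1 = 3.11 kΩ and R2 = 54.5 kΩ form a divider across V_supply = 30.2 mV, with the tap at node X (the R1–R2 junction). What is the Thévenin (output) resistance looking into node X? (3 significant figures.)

R_th ≈ 2.94 kΩ

With V_supply suppressed (replaced by a short), R_th = R1 ‖ R2 = (3.110 × 54.5)/(3.110 + 54.5) = 2.942 kΩ.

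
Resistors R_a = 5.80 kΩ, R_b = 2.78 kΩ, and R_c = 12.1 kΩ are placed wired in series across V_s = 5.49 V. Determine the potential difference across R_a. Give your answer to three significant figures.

Series total: ΣR = 5.80 + 2.78 + 12.1 = 20.68 kΩ.
By the voltage-divider rule, V = 5.49 × 5.800/20.68 = 1.540 V.

V ≈ 1.54 V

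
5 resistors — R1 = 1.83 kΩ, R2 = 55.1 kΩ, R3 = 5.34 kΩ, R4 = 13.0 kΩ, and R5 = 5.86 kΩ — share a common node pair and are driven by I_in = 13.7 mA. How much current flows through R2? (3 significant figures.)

ΣG = 1/1.83 + 1/55.1 + 1/5.34 + 1/13.0 + 1/5.86 = 0.9994.
By the current-divider rule, I = I_in · G_k/ΣG = 13.7 × 0.01816 = 0.2488 mA.

I ≈ 0.249 mA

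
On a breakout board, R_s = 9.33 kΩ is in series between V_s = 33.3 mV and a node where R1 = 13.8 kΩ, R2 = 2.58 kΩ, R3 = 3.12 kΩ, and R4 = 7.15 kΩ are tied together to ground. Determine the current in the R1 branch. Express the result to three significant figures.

I ≈ 0.252 µA

Parallel bank: R_p = 1/(1/13.8 + 1/2.58 + 1/3.12 + 1/7.15) = 1.086 kΩ.
V_A = 33.3 × 1.086/10.42 = 3.473 mV.
I(R1) = V_A / R1 = 3.473/13.8 = 0.2517 µA.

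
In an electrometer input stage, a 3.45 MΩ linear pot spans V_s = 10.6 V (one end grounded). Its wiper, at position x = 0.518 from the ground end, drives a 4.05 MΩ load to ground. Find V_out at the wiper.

Split the track: R_lower = x·R_p = 1.787 MΩ, R_upper = (1−x)·R_p = 1.663 MΩ.
(x·R_p) ‖ R_L = 1.240 MΩ.
V_out = 10.6 × 1.240/(1.663 + 1.240) = 4.528 V.

V_out ≈ 4.53 V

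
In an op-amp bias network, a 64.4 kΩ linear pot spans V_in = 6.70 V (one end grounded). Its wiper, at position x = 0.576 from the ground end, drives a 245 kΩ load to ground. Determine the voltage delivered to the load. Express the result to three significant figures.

V_out ≈ 3.63 V

The pot divides into 27.31 kΩ above the wiper and 37.09 kΩ below.
(x·R_p) ‖ R_L = 32.22 kΩ.
Then V_out = V_in · 32.22/(27.31 + 32.22) = 3.626 V.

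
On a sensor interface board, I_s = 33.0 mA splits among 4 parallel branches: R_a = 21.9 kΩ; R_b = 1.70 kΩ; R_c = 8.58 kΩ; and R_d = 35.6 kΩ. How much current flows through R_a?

I ≈ 1.94 mA

ΣG = 1/21.9 + 1/1.70 + 1/8.58 + 1/35.6 = 0.7785.
Current divider: I(R_a) = I_s · G_k/ΣG = 33.0 × (0.04566/0.7785) = 33.0 × 0.05865 = 1.935 mA.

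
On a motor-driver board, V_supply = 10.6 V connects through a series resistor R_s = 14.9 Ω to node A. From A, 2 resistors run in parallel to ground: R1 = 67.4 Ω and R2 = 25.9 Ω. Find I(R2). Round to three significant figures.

Parallel bank: R_p = 1/(1/67.4 + 1/25.9) = 18.71 Ω.
V_A by voltage divider: V_A = 10.6 × 18.71/(14.9 + 18.71) = 5.901 V.
I(R2) = V_A / R2 = 5.901/25.9 = 0.2278 A.

I ≈ 0.228 A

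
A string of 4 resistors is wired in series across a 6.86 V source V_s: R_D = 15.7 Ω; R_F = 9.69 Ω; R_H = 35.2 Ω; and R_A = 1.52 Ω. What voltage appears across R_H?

ΣR = 15.7 + 9.69 + 35.2 + 1.52 = 62.11 Ω.
By the voltage-divider rule, V = 6.86 × 35.20/62.11 = 3.888 V.

V ≈ 3.89 V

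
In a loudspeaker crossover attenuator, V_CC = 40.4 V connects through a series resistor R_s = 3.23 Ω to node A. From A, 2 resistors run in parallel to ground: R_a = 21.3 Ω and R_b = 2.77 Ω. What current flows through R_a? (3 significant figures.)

Combine the parallel branches: R_p = (1/21.3 + 1/2.77)⁻¹ = 2.451 Ω.
Node voltage V_A = V_CC · R_p/(R_s + R_p) = 40.4 × 0.4315 = 17.43 V.
I(R_a) = V_A / R_a = 17.43/21.3 = 0.8184 A.

I ≈ 0.818 A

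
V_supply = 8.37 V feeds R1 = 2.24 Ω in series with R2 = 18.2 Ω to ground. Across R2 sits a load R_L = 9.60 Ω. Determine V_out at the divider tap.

R2 ‖ R_L = (18.2 × 9.60)/(18.2 + 9.60) = 6.285 Ω.
Then V_out = V_supply · R2'/(R1 + R2') = 8.37 × 6.285/8.525 = 6.171 V.
(Unloaded it would be 7.45 V; the load pulls it down.)

V_out ≈ 6.17 V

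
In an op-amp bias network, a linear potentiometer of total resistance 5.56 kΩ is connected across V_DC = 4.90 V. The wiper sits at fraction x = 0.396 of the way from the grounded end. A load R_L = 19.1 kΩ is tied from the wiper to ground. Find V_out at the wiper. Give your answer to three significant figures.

Split the track: R_lower = x·R_p = 2.202 kΩ, R_upper = (1−x)·R_p = 3.358 kΩ.
R_L loads the lower segment: effective lower R = 1.974 kΩ.
V_out = 4.90 × 1.974/(3.358 + 1.974) = 1.814 V.
(Unloaded: V_out = x·V_DC = 1.94 V.)

V_out ≈ 1.81 V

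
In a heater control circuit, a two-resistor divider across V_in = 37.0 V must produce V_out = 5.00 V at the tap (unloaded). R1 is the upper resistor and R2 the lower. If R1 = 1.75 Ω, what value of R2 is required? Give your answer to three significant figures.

Required fraction k = V_out/V_in = 0.1351.
R2 = R1 · 0.1351/(1 − 0.1351) = 0.2734 Ω.

R2 ≈ 0.273 Ω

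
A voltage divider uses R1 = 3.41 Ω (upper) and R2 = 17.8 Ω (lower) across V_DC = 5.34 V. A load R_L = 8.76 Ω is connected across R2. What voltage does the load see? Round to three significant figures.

First combine the lower leg with the load: R2 ‖ R_L = 5.871 Ω.
Voltage divider with the loaded lower leg: V_out = 5.34 × 5.871/(3.41 + 5.871) = 5.34 × 0.6326 = 3.378 V.

V_out ≈ 3.38 V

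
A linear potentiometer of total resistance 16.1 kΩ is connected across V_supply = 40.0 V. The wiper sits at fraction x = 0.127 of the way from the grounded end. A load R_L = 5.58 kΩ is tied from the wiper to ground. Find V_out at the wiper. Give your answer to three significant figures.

V_out ≈ 3.85 V

Lower segment x·R_p = 2.045 kΩ; upper segment (1−x)·R_p = 14.06 kΩ.
R_L loads the lower segment: effective lower R = 1.496 kΩ.
Then V_out = V_supply · 1.496/(14.06 + 1.496) = 3.849 V.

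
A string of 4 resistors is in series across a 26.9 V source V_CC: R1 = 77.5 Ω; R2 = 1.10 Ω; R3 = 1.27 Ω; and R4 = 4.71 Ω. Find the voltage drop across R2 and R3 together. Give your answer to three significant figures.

Total series resistance ΣR = 77.5 + 1.10 + 1.27 + 4.71 = 84.58 Ω.
R_{R2..R3} = 1.10 + 1.27 = 2.370 Ω.
By the voltage-divider rule, V = 26.9 × 2.370/84.58 = 0.7538 V.

V ≈ 0.754 V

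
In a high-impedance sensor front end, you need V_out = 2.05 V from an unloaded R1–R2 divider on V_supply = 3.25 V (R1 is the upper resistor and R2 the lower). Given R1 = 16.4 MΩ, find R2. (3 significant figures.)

R2 ≈ 28.0 MΩ

Required fraction k = V_out/V_supply = 0.6308.
R2 = R1 · 0.6308/(1 − 0.6308) = 28.02 MΩ.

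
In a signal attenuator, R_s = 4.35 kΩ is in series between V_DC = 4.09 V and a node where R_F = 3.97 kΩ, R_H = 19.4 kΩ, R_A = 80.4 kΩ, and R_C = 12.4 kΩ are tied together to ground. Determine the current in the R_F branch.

Combine the parallel branches: R_p = (1/3.97 + 1/19.4 + 1/80.4 + 1/12.4)⁻¹ = 2.522 kΩ.
V_A = 4.09 × 2.522/6.872 = 1.501 V.
I(R_F) = V_A / R_F = 1.501/3.97 = 0.3781 mA.
(Check via current divider: I_total = 0.5952 mA; share G_k/ΣG = 0.6353 → same result.)

I ≈ 0.378 mA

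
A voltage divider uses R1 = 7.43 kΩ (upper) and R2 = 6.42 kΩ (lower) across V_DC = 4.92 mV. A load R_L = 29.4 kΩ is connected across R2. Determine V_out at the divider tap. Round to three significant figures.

V_out ≈ 2.04 mV

The load sits in parallel with R2, giving an effective lower resistance R2' = R2·R_L/(R2+R_L) = 5.269 kΩ.
Now apply the divider: V_out = 4.92 × 0.4149 = 2.041 mV.
(Unloaded it would be 2.28 mV; the load pulls it down.)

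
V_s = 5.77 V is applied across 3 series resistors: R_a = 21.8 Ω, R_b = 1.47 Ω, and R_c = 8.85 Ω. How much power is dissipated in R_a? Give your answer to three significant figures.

Series current I = V_s/ΣR = 5.77/32.12 = 0.1796 A.
P = I²R = 0.03227 × 21.8 = 0.7035 W.

P ≈ 0.703 W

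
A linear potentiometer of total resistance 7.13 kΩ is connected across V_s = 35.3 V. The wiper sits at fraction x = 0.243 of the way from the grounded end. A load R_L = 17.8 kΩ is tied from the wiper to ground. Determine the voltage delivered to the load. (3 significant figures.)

Split the track: R_lower = x·R_p = 1.733 kΩ, R_upper = (1−x)·R_p = 5.397 kΩ.
(x·R_p) ‖ R_L = 1.579 kΩ.
Then V_out = V_s · 1.579/(5.397 + 1.579) = 7.989 V.
(Unloaded: V_out = x·V_s = 8.58 V.)

V_out ≈ 7.99 V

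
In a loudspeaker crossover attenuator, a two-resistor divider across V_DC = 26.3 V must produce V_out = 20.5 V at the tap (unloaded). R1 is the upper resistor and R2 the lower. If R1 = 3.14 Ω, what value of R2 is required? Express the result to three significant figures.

R2 ≈ 11.1 Ω

V_out/V_DC = R2/(R1+R2) = 0.7795.
Rearranging, R2 = R1·k/(1−k) = 3.14 × 3.534 = 11.10 Ω.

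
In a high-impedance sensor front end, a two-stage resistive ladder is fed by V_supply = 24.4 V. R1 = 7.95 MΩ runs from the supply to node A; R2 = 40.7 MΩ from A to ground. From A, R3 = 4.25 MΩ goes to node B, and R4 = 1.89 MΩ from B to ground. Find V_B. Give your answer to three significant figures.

V_B ≈ 3.02 V

Looking into the second stage from A: R3 + R4 = 6.140 MΩ appears in parallel with R2.
Effective lower resistance at A: R2 ‖ 6.140 = 5.335 MΩ.
V_A = 24.4 × 5.335/(7.95 + 5.335) = 9.799 V.
V_B = V_A × 0.3078 = 3.016 V.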